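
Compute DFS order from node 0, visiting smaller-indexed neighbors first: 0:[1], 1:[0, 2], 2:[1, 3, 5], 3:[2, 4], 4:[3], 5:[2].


DFS stack-based: start with [0]
Visit order: [0, 1, 2, 3, 4, 5]


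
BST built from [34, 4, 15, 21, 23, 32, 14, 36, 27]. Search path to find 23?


BST root = 34
Search for 23: compare at each node
Path: [34, 4, 15, 21, 23]


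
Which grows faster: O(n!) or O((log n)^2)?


polylogarithmic grows slower than factorial
O((log n)^2) is asymptotically smaller; O(n!) grows faster


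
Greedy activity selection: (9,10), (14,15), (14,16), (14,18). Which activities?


Greedy: pick earliest-ending, then skip overlaps.
Selected (2 activities): [(9, 10), (14, 15)]


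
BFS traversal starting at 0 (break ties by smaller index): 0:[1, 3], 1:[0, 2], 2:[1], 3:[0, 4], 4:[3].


BFS queue: start with [0]
Visit order: [0, 1, 3, 2, 4]


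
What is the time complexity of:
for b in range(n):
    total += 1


Per nesting level: O(n) = O(n)
Complexity: O(n)


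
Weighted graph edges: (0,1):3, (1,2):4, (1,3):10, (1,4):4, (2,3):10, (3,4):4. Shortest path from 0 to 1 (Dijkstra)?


Dijkstra from 0:
Distances: {0: 0, 1: 3, 2: 7, 3: 11, 4: 7}
Shortest distance to 1 = 3, path = [0, 1]


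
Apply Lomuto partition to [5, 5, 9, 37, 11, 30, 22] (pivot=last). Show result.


Elements <= 22 go left of pivot.
Result: [5, 5, 9, 11, 22, 30, 37], pivot at index 4


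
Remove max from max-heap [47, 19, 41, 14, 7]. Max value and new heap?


Max = 47
Replace root with last, heapify down
Resulting heap: [41, 19, 7, 14]


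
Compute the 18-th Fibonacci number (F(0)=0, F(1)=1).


F(n)=F(n-1)+F(n-2)
...F(16)=987, F(17)=1597, F(18)=2584


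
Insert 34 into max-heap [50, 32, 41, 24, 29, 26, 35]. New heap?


Append 34: [50, 32, 41, 24, 29, 26, 35, 34]
Bubble up: swap idx 7(34) with idx 3(24); swap idx 3(34) with idx 1(32)
Result: [50, 34, 41, 32, 29, 26, 35, 24]


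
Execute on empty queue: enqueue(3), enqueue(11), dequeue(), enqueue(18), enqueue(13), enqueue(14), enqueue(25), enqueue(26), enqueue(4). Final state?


enqueue(3) -> [3]
enqueue(11) -> [3, 11]
dequeue() returns 3 -> [11]
enqueue(18) -> [11, 18]
enqueue(13) -> [11, 18, 13]
enqueue(14) -> [11, 18, 13, 14]
enqueue(25) -> [11, 18, 13, 14, 25]
enqueue(26) -> [11, 18, 13, 14, 25, 26]
enqueue(4) -> [11, 18, 13, 14, 25, 26, 4]
Final queue (front to back): [11, 18, 13, 14, 25, 26, 4]


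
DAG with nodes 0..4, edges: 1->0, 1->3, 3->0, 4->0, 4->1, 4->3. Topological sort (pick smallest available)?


Kahn's algorithm, process smallest node first
Order: [2, 4, 1, 3, 0]


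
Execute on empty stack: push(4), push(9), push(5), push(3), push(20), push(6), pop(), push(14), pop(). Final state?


push(4) -> [4]
push(9) -> [4, 9]
push(5) -> [4, 9, 5]
push(3) -> [4, 9, 5, 3]
push(20) -> [4, 9, 5, 3, 20]
push(6) -> [4, 9, 5, 3, 20, 6]
pop() returns 6 -> [4, 9, 5, 3, 20]
push(14) -> [4, 9, 5, 3, 20, 14]
pop() returns 14 -> [4, 9, 5, 3, 20]
Final stack (bottom to top): [4, 9, 5, 3, 20]


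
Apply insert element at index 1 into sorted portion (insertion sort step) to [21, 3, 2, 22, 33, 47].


After one pass: [3, 21, 2, 22, 33, 47]


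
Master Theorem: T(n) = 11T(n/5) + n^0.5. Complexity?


a=11, b=5, c=0.5. log_5(11)=1.490 > c=0.5. Case 1: O(n^log_b(a)) = O(n^1.490)
Complexity: O(n^1.490)


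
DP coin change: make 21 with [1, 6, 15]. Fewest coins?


dp[0]=0; dp[i]=1+min(dp[i-c] for c in coins)
...dp[16]=2, dp[17]=3, dp[18]=3, dp[19]=4, dp[20]=5, dp[21]=2
Minimum coins for 21 = 2


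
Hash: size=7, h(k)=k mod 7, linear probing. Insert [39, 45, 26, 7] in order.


Insertions: 39->slot 4; 45->slot 3; 26->slot 5; 7->slot 0
Table: [7, None, None, 45, 39, 26, None]


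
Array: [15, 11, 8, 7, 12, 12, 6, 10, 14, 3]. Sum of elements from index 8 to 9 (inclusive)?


Prefix sums: [0, 15, 26, 34, 41, 53, 65, 71, 81, 95, 98]
Sum[8..9] = prefix[10] - prefix[8] = 98 - 81 = 17


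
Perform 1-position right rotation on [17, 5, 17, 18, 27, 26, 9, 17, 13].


Right rotate by 1: [13, 17, 5, 17, 18, 27, 26, 9, 17]


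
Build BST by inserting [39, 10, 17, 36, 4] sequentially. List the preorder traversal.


Root = 39; build tree by BST insertion.
Preorder traversal: [39, 10, 4, 17, 36]


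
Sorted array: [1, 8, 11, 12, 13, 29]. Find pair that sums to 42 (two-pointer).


Two pointers: lo=0, hi=5
Found pair: (13, 29) summing to 42


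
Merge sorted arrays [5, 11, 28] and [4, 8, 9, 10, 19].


Compare heads, take smaller each step.
Merged: [4, 5, 8, 9, 10, 11, 19, 28]


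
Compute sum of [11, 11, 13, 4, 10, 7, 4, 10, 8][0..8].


Prefix sums: [0, 11, 22, 35, 39, 49, 56, 60, 70, 78]
Sum[0..8] = prefix[9] - prefix[0] = 78 - 0 = 78


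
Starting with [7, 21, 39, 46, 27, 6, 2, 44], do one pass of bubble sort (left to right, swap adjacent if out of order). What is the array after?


After one pass: [7, 21, 39, 27, 6, 2, 44, 46]


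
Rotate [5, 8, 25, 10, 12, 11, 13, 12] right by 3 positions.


Right rotate by 3: [11, 13, 12, 5, 8, 25, 10, 12]


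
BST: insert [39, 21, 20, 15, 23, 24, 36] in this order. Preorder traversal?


Root = 39; build tree by BST insertion.
Preorder traversal: [39, 21, 20, 15, 23, 24, 36]


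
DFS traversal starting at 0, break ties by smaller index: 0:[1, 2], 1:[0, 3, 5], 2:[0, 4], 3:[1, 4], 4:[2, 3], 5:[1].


DFS stack-based: start with [0]
Visit order: [0, 1, 3, 4, 2, 5]


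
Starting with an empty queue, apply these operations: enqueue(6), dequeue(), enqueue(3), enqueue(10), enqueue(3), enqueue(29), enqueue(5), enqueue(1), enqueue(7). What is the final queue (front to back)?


enqueue(6) -> [6]
dequeue() returns 6 -> []
enqueue(3) -> [3]
enqueue(10) -> [3, 10]
enqueue(3) -> [3, 10, 3]
enqueue(29) -> [3, 10, 3, 29]
enqueue(5) -> [3, 10, 3, 29, 5]
enqueue(1) -> [3, 10, 3, 29, 5, 1]
enqueue(7) -> [3, 10, 3, 29, 5, 1, 7]
Final queue (front to back): [3, 10, 3, 29, 5, 1, 7]


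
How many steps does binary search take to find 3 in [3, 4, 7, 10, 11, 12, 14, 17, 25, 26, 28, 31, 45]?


Search for 3:
[0,12] mid=6 arr[6]=14
[0,5] mid=2 arr[2]=7
[0,1] mid=0 arr[0]=3
Total: 3 comparisons


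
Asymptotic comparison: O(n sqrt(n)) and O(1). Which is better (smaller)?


constant grows slower than n^1.5
O(1) is asymptotically smaller; O(n sqrt(n)) grows faster


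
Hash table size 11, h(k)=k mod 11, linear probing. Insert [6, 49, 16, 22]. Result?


Insertions: 6->slot 6; 49->slot 5; 16->slot 7; 22->slot 0
Table: [22, None, None, None, None, 49, 6, 16, None, None, None]


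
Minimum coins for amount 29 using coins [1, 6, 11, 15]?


dp[0]=0; dp[i]=1+min(dp[i-c] for c in coins)
...dp[24]=4, dp[25]=5, dp[26]=2, dp[27]=3, dp[28]=3, dp[29]=4
Minimum coins for 29 = 4


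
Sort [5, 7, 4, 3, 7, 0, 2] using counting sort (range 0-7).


Count array: [1, 0, 1, 1, 1, 1, 0, 2]
Reconstruct: [0, 2, 3, 4, 5, 7, 7]


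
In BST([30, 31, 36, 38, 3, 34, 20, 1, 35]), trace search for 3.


BST root = 30
Search for 3: compare at each node
Path: [30, 3]


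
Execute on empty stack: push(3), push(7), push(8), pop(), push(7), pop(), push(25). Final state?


push(3) -> [3]
push(7) -> [3, 7]
push(8) -> [3, 7, 8]
pop() returns 8 -> [3, 7]
push(7) -> [3, 7, 7]
pop() returns 7 -> [3, 7]
push(25) -> [3, 7, 25]
Final stack (bottom to top): [3, 7, 25]


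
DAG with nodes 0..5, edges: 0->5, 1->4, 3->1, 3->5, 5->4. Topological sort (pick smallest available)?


Kahn's algorithm, process smallest node first
Order: [0, 2, 3, 1, 5, 4]


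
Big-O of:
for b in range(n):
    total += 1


Per nesting level: O(n) = O(n)
Complexity: O(n)


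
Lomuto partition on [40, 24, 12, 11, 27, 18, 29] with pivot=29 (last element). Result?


Elements <= 29 go left of pivot.
Result: [24, 12, 11, 27, 18, 29, 40], pivot at index 5


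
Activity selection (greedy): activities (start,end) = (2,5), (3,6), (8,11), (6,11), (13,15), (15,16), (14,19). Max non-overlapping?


Greedy: pick earliest-ending, then skip overlaps.
Selected (4 activities): [(2, 5), (8, 11), (13, 15), (15, 16)]


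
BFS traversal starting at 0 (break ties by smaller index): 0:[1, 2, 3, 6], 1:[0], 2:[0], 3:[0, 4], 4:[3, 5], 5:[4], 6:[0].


BFS queue: start with [0]
Visit order: [0, 1, 2, 3, 6, 4, 5]


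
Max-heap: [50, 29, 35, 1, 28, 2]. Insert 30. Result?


Append 30: [50, 29, 35, 1, 28, 2, 30]
Bubble up: no swaps needed
Result: [50, 29, 35, 1, 28, 2, 30]


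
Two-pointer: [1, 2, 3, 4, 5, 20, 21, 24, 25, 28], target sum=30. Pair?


Two pointers: lo=0, hi=9
Found pair: (2, 28) summing to 30


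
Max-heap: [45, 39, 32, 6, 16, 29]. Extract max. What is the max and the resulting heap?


Max = 45
Replace root with last, heapify down
Resulting heap: [39, 29, 32, 6, 16]


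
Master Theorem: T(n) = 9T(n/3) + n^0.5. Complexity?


a=9, b=3, c=0.5. log_3(9)=2 > c=0.5. Case 1: O(n^log_b(a)) = O(n^2)
Complexity: O(n^2)


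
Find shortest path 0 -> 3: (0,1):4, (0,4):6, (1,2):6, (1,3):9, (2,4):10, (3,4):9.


Dijkstra from 0:
Distances: {0: 0, 1: 4, 2: 10, 3: 13, 4: 6}
Shortest distance to 3 = 13, path = [0, 1, 3]


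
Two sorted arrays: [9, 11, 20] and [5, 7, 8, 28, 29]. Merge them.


Compare heads, take smaller each step.
Merged: [5, 7, 8, 9, 11, 20, 28, 29]


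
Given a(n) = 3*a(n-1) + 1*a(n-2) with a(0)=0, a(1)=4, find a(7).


Build bottom-up:
...a(5)=436, a(6)=1440, a(7)=3*1440+1*436=4756


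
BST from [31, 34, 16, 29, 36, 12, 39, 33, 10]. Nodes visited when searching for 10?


BST root = 31
Search for 10: compare at each node
Path: [31, 16, 12, 10]


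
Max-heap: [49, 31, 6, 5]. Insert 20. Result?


Append 20: [49, 31, 6, 5, 20]
Bubble up: no swaps needed
Result: [49, 31, 6, 5, 20]


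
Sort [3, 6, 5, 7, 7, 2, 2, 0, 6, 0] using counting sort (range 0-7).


Count array: [2, 0, 2, 1, 0, 1, 2, 2]
Reconstruct: [0, 0, 2, 2, 3, 5, 6, 6, 7, 7]


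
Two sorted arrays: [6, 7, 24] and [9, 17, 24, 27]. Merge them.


Compare heads, take smaller each step.
Merged: [6, 7, 9, 17, 24, 24, 27]


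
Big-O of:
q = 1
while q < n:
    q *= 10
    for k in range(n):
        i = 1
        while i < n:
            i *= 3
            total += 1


Per nesting level: O(log n) * O(n) * O(log n) = O(n (log n)^2)
Complexity: O(n (log n)^2)


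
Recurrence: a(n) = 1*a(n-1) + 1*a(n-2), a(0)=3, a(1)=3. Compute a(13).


Build bottom-up:
...a(11)=432, a(12)=699, a(13)=1*699+1*432=1131


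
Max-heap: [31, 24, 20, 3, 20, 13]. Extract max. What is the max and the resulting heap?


Max = 31
Replace root with last, heapify down
Resulting heap: [24, 20, 20, 3, 13]


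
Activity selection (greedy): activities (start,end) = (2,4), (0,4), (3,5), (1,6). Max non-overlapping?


Greedy: pick earliest-ending, then skip overlaps.
Selected (1 activities): [(2, 4)]


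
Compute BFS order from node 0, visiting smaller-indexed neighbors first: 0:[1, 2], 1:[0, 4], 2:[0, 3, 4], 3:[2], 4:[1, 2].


BFS queue: start with [0]
Visit order: [0, 1, 2, 4, 3]


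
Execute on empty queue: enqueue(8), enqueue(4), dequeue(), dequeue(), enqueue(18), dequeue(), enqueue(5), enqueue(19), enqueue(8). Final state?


enqueue(8) -> [8]
enqueue(4) -> [8, 4]
dequeue() returns 8 -> [4]
dequeue() returns 4 -> []
enqueue(18) -> [18]
dequeue() returns 18 -> []
enqueue(5) -> [5]
enqueue(19) -> [5, 19]
enqueue(8) -> [5, 19, 8]
Final queue (front to back): [5, 19, 8]


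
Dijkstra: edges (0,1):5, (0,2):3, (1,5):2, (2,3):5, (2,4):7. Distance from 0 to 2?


Dijkstra from 0:
Distances: {0: 0, 1: 5, 2: 3, 3: 8, 4: 10, 5: 7}
Shortest distance to 2 = 3, path = [0, 2]


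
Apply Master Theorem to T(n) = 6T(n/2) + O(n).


a=6, b=2, c=1. log_2(6)=2.585 > c=1. Case 1: O(n^log_b(a)) = O(n^2.585)
Complexity: O(n^2.585)


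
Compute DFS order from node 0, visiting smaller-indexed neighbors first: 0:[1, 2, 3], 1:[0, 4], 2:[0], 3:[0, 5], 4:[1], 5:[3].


DFS stack-based: start with [0]
Visit order: [0, 1, 4, 2, 3, 5]


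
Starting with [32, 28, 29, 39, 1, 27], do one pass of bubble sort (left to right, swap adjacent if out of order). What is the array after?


After one pass: [28, 29, 32, 1, 27, 39]


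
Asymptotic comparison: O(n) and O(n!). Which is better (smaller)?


linear grows slower than factorial
O(n) is asymptotically smaller; O(n!) grows faster


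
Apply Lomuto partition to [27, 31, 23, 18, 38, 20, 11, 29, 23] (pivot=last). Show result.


Elements <= 23 go left of pivot.
Result: [23, 18, 20, 11, 23, 27, 31, 29, 38], pivot at index 4


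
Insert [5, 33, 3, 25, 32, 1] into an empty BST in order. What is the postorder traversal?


Root = 5; build tree by BST insertion.
Postorder traversal: [1, 3, 32, 25, 33, 5]


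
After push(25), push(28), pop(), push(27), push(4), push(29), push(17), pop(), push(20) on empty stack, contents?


push(25) -> [25]
push(28) -> [25, 28]
pop() returns 28 -> [25]
push(27) -> [25, 27]
push(4) -> [25, 27, 4]
push(29) -> [25, 27, 4, 29]
push(17) -> [25, 27, 4, 29, 17]
pop() returns 17 -> [25, 27, 4, 29]
push(20) -> [25, 27, 4, 29, 20]
Final stack (bottom to top): [25, 27, 4, 29, 20]


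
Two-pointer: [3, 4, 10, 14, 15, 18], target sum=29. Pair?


Two pointers: lo=0, hi=5
Found pair: (14, 15) summing to 29


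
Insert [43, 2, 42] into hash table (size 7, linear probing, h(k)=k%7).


Insertions: 43->slot 1; 2->slot 2; 42->slot 0
Table: [42, 43, 2, None, None, None, None]


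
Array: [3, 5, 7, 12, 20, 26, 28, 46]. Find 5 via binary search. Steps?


Search for 5:
[0,7] mid=3 arr[3]=12
[0,2] mid=1 arr[1]=5
Total: 2 comparisons


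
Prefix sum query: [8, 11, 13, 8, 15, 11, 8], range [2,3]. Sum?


Prefix sums: [0, 8, 19, 32, 40, 55, 66, 74]
Sum[2..3] = prefix[4] - prefix[2] = 40 - 19 = 21


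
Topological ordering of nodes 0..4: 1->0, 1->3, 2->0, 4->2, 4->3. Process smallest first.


Kahn's algorithm, process smallest node first
Order: [1, 4, 2, 0, 3]


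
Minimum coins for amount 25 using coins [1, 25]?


dp[0]=0; dp[i]=1+min(dp[i-c] for c in coins)
...dp[20]=20, dp[21]=21, dp[22]=22, dp[23]=23, dp[24]=24, dp[25]=1
Minimum coins for 25 = 1


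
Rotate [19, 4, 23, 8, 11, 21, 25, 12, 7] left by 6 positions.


Left rotate by 6: [25, 12, 7, 19, 4, 23, 8, 11, 21]


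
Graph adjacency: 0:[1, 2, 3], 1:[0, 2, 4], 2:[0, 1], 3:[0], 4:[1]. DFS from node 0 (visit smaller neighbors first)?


DFS stack-based: start with [0]
Visit order: [0, 1, 2, 4, 3]


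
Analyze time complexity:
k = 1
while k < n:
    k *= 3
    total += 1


Per nesting level: O(log n) = O(log n)
Complexity: O(log n)


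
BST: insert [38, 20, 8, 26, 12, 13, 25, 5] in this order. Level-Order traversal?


Root = 38; build tree by BST insertion.
Level-Order traversal: [38, 20, 8, 26, 5, 12, 25, 13]


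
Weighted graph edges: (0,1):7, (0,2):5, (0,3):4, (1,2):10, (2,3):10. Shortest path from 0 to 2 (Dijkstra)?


Dijkstra from 0:
Distances: {0: 0, 1: 7, 2: 5, 3: 4}
Shortest distance to 2 = 5, path = [0, 2]


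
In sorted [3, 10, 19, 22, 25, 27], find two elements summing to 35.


Two pointers: lo=0, hi=5
Found pair: (10, 25) summing to 35


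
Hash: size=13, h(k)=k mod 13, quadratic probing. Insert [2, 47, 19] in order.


Insertions: 2->slot 2; 47->slot 8; 19->slot 6
Table: [None, None, 2, None, None, None, 19, None, 47, None, None, None, None]


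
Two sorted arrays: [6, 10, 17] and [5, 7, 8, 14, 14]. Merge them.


Compare heads, take smaller each step.
Merged: [5, 6, 7, 8, 10, 14, 14, 17]


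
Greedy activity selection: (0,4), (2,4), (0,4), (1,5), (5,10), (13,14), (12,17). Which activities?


Greedy: pick earliest-ending, then skip overlaps.
Selected (3 activities): [(0, 4), (5, 10), (13, 14)]


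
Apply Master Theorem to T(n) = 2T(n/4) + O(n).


a=2, b=4, c=1. log_4(2)=0.5 < c=1. Case 3: O(n^c) = O(n)
Complexity: O(n)


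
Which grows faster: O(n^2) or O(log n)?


logarithmic grows slower than quadratic
O(log n) is asymptotically smaller; O(n^2) grows faster


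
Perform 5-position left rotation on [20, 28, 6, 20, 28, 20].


Left rotate by 5: [20, 20, 28, 6, 20, 28]


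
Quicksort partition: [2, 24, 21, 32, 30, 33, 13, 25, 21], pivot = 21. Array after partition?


Elements <= 21 go left of pivot.
Result: [2, 21, 13, 21, 30, 33, 24, 25, 32], pivot at index 3


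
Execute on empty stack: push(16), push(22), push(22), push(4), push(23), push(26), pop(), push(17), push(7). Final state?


push(16) -> [16]
push(22) -> [16, 22]
push(22) -> [16, 22, 22]
push(4) -> [16, 22, 22, 4]
push(23) -> [16, 22, 22, 4, 23]
push(26) -> [16, 22, 22, 4, 23, 26]
pop() returns 26 -> [16, 22, 22, 4, 23]
push(17) -> [16, 22, 22, 4, 23, 17]
push(7) -> [16, 22, 22, 4, 23, 17, 7]
Final stack (bottom to top): [16, 22, 22, 4, 23, 17, 7]


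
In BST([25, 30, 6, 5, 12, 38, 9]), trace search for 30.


BST root = 25
Search for 30: compare at each node
Path: [25, 30]


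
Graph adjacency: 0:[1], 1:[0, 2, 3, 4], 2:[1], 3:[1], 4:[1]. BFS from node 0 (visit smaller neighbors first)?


BFS queue: start with [0]
Visit order: [0, 1, 2, 3, 4]


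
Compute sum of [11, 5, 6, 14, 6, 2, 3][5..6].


Prefix sums: [0, 11, 16, 22, 36, 42, 44, 47]
Sum[5..6] = prefix[7] - prefix[5] = 47 - 42 = 5


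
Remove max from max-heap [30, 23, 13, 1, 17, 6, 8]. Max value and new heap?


Max = 30
Replace root with last, heapify down
Resulting heap: [23, 17, 13, 1, 8, 6]


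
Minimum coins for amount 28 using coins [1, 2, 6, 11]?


dp[0]=0; dp[i]=1+min(dp[i-c] for c in coins)
...dp[23]=3, dp[24]=3, dp[25]=4, dp[26]=4, dp[27]=5, dp[28]=3
Minimum coins for 28 = 3


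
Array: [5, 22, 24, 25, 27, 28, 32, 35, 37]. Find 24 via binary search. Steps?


Search for 24:
[0,8] mid=4 arr[4]=27
[0,3] mid=1 arr[1]=22
[2,3] mid=2 arr[2]=24
Total: 3 comparisons


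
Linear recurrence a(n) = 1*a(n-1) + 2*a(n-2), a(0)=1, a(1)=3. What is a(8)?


Build bottom-up:
...a(6)=85, a(7)=171, a(8)=1*171+2*85=341


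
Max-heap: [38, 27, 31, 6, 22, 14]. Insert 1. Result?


Append 1: [38, 27, 31, 6, 22, 14, 1]
Bubble up: no swaps needed
Result: [38, 27, 31, 6, 22, 14, 1]


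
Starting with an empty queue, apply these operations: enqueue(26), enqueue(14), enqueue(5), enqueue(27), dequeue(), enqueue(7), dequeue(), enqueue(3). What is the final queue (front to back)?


enqueue(26) -> [26]
enqueue(14) -> [26, 14]
enqueue(5) -> [26, 14, 5]
enqueue(27) -> [26, 14, 5, 27]
dequeue() returns 26 -> [14, 5, 27]
enqueue(7) -> [14, 5, 27, 7]
dequeue() returns 14 -> [5, 27, 7]
enqueue(3) -> [5, 27, 7, 3]
Final queue (front to back): [5, 27, 7, 3]


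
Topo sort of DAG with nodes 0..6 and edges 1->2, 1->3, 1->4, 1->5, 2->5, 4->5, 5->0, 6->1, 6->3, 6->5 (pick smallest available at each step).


Kahn's algorithm, process smallest node first
Order: [6, 1, 2, 3, 4, 5, 0]


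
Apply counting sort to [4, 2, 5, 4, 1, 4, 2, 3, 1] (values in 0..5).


Count array: [0, 2, 2, 1, 3, 1]
Reconstruct: [1, 1, 2, 2, 3, 4, 4, 4, 5]


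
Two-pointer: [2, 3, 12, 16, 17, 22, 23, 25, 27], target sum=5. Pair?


Two pointers: lo=0, hi=8
Found pair: (2, 3) summing to 5


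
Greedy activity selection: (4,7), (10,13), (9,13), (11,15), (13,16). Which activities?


Greedy: pick earliest-ending, then skip overlaps.
Selected (3 activities): [(4, 7), (10, 13), (13, 16)]


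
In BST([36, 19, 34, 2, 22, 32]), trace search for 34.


BST root = 36
Search for 34: compare at each node
Path: [36, 19, 34]


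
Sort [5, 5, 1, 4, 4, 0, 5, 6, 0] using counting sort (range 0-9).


Count array: [2, 1, 0, 0, 2, 3, 1, 0, 0, 0]
Reconstruct: [0, 0, 1, 4, 4, 5, 5, 5, 6]


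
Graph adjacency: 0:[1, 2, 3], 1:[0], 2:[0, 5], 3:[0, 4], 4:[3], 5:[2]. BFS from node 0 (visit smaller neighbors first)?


BFS queue: start with [0]
Visit order: [0, 1, 2, 3, 5, 4]


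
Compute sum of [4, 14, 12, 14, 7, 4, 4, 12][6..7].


Prefix sums: [0, 4, 18, 30, 44, 51, 55, 59, 71]
Sum[6..7] = prefix[8] - prefix[6] = 71 - 55 = 16


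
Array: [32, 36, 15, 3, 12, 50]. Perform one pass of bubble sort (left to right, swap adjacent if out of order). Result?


After one pass: [32, 15, 3, 12, 36, 50]


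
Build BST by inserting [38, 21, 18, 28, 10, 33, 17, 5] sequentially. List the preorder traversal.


Root = 38; build tree by BST insertion.
Preorder traversal: [38, 21, 18, 10, 5, 17, 28, 33]


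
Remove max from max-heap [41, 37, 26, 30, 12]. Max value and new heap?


Max = 41
Replace root with last, heapify down
Resulting heap: [37, 30, 26, 12]


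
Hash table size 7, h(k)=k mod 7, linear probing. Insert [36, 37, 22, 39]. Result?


Insertions: 36->slot 1; 37->slot 2; 22->slot 3; 39->slot 4
Table: [None, 36, 37, 22, 39, None, None]


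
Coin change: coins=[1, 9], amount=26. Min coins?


dp[0]=0; dp[i]=1+min(dp[i-c] for c in coins)
...dp[21]=5, dp[22]=6, dp[23]=7, dp[24]=8, dp[25]=9, dp[26]=10
Minimum coins for 26 = 10


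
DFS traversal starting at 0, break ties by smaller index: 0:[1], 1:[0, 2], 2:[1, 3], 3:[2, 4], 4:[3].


DFS stack-based: start with [0]
Visit order: [0, 1, 2, 3, 4]


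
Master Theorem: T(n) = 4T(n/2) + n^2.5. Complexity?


a=4, b=2, c=2.5. log_2(4)=2 < c=2.5. Case 3: O(n^c) = O(n^2.500)
Complexity: O(n^2.500)


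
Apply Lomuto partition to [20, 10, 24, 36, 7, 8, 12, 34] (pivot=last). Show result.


Elements <= 34 go left of pivot.
Result: [20, 10, 24, 7, 8, 12, 34, 36], pivot at index 6


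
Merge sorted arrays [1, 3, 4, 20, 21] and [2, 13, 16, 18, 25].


Compare heads, take smaller each step.
Merged: [1, 2, 3, 4, 13, 16, 18, 20, 21, 25]


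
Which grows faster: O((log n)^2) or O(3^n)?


polylogarithmic grows slower than exponential (base 3)
O((log n)^2) is asymptotically smaller; O(3^n) grows faster


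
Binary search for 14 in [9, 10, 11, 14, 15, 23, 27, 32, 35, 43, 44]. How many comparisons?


Search for 14:
[0,10] mid=5 arr[5]=23
[0,4] mid=2 arr[2]=11
[3,4] mid=3 arr[3]=14
Total: 3 comparisons


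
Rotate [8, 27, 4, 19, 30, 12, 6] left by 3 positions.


Left rotate by 3: [19, 30, 12, 6, 8, 27, 4]


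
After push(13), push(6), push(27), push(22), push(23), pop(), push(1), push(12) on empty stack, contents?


push(13) -> [13]
push(6) -> [13, 6]
push(27) -> [13, 6, 27]
push(22) -> [13, 6, 27, 22]
push(23) -> [13, 6, 27, 22, 23]
pop() returns 23 -> [13, 6, 27, 22]
push(1) -> [13, 6, 27, 22, 1]
push(12) -> [13, 6, 27, 22, 1, 12]
Final stack (bottom to top): [13, 6, 27, 22, 1, 12]


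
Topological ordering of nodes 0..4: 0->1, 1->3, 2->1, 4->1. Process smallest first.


Kahn's algorithm, process smallest node first
Order: [0, 2, 4, 1, 3]


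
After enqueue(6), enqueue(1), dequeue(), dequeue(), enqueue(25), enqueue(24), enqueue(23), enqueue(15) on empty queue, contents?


enqueue(6) -> [6]
enqueue(1) -> [6, 1]
dequeue() returns 6 -> [1]
dequeue() returns 1 -> []
enqueue(25) -> [25]
enqueue(24) -> [25, 24]
enqueue(23) -> [25, 24, 23]
enqueue(15) -> [25, 24, 23, 15]
Final queue (front to back): [25, 24, 23, 15]


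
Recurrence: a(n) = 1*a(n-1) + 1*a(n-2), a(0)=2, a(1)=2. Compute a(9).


Build bottom-up:
...a(7)=42, a(8)=68, a(9)=1*68+1*42=110


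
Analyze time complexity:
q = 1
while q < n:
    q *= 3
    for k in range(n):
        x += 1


Per nesting level: O(log n) * O(n) = O(n log n)
Complexity: O(n log n)


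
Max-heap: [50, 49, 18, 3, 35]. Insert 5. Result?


Append 5: [50, 49, 18, 3, 35, 5]
Bubble up: no swaps needed
Result: [50, 49, 18, 3, 35, 5]


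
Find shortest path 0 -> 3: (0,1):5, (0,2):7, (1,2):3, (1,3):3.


Dijkstra from 0:
Distances: {0: 0, 1: 5, 2: 7, 3: 8}
Shortest distance to 3 = 8, path = [0, 1, 3]


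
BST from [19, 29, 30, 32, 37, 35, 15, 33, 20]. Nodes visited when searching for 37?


BST root = 19
Search for 37: compare at each node
Path: [19, 29, 30, 32, 37]


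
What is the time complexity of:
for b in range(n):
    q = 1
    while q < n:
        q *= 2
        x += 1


Per nesting level: O(n) * O(log n) = O(n log n)
Complexity: O(n log n)


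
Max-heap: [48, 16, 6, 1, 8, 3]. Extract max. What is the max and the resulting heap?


Max = 48
Replace root with last, heapify down
Resulting heap: [16, 8, 6, 1, 3]


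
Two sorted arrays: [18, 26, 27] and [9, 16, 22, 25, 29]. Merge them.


Compare heads, take smaller each step.
Merged: [9, 16, 18, 22, 25, 26, 27, 29]


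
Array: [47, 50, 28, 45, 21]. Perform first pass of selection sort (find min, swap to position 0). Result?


After one pass: [21, 50, 28, 45, 47]


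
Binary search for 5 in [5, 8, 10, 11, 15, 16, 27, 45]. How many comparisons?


Search for 5:
[0,7] mid=3 arr[3]=11
[0,2] mid=1 arr[1]=8
[0,0] mid=0 arr[0]=5
Total: 3 comparisons


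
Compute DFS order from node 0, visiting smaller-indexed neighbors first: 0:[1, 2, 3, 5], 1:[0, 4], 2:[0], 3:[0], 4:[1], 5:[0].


DFS stack-based: start with [0]
Visit order: [0, 1, 4, 2, 3, 5]


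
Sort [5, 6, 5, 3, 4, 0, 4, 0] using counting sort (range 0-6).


Count array: [2, 0, 0, 1, 2, 2, 1]
Reconstruct: [0, 0, 3, 4, 4, 5, 5, 6]


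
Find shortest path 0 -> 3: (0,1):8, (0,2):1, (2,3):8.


Dijkstra from 0:
Distances: {0: 0, 1: 8, 2: 1, 3: 9}
Shortest distance to 3 = 9, path = [0, 2, 3]


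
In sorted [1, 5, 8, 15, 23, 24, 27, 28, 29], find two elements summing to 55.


Two pointers: lo=0, hi=8
Found pair: (27, 28) summing to 55


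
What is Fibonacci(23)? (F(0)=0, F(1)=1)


F(n)=F(n-1)+F(n-2)
...F(21)=10946, F(22)=17711, F(23)=28657


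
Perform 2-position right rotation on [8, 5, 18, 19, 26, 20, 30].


Right rotate by 2: [20, 30, 8, 5, 18, 19, 26]


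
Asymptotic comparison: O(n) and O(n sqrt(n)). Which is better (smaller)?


linear grows slower than n^1.5
O(n) is asymptotically smaller; O(n sqrt(n)) grows faster


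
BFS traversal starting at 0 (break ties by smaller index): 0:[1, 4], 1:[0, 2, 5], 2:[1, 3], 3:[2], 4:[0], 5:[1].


BFS queue: start with [0]
Visit order: [0, 1, 4, 2, 5, 3]


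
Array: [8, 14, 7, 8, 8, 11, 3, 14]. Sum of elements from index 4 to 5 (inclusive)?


Prefix sums: [0, 8, 22, 29, 37, 45, 56, 59, 73]
Sum[4..5] = prefix[6] - prefix[4] = 56 - 37 = 19


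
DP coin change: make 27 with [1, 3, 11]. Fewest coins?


dp[0]=0; dp[i]=1+min(dp[i-c] for c in coins)
...dp[22]=2, dp[23]=3, dp[24]=4, dp[25]=3, dp[26]=4, dp[27]=5
Minimum coins for 27 = 5


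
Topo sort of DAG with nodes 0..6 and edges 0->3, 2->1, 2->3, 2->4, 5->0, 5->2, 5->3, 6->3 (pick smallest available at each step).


Kahn's algorithm, process smallest node first
Order: [5, 0, 2, 1, 4, 6, 3]


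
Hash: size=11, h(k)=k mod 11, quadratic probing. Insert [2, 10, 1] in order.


Insertions: 2->slot 2; 10->slot 10; 1->slot 1
Table: [None, 1, 2, None, None, None, None, None, None, None, 10]


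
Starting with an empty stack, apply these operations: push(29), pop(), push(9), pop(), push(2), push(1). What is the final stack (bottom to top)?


push(29) -> [29]
pop() returns 29 -> []
push(9) -> [9]
pop() returns 9 -> []
push(2) -> [2]
push(1) -> [2, 1]
Final stack (bottom to top): [2, 1]


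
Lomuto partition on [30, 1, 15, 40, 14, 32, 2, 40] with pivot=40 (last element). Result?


Elements <= 40 go left of pivot.
Result: [30, 1, 15, 40, 14, 32, 2, 40], pivot at index 7


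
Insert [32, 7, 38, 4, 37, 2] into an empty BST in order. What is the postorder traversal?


Root = 32; build tree by BST insertion.
Postorder traversal: [2, 4, 7, 37, 38, 32]


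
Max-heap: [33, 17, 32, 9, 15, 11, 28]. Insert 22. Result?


Append 22: [33, 17, 32, 9, 15, 11, 28, 22]
Bubble up: swap idx 7(22) with idx 3(9); swap idx 3(22) with idx 1(17)
Result: [33, 22, 32, 17, 15, 11, 28, 9]


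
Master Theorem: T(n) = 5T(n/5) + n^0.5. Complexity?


a=5, b=5, c=0.5. log_5(5)=1 > c=0.5. Case 1: O(n^log_b(a)) = O(n)
Complexity: O(n)


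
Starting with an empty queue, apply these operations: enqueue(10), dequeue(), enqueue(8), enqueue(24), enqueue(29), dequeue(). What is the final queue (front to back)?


enqueue(10) -> [10]
dequeue() returns 10 -> []
enqueue(8) -> [8]
enqueue(24) -> [8, 24]
enqueue(29) -> [8, 24, 29]
dequeue() returns 8 -> [24, 29]
Final queue (front to back): [24, 29]


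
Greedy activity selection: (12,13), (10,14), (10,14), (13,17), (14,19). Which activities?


Greedy: pick earliest-ending, then skip overlaps.
Selected (2 activities): [(12, 13), (13, 17)]


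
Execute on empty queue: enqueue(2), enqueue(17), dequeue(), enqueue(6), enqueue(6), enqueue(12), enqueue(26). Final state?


enqueue(2) -> [2]
enqueue(17) -> [2, 17]
dequeue() returns 2 -> [17]
enqueue(6) -> [17, 6]
enqueue(6) -> [17, 6, 6]
enqueue(12) -> [17, 6, 6, 12]
enqueue(26) -> [17, 6, 6, 12, 26]
Final queue (front to back): [17, 6, 6, 12, 26]


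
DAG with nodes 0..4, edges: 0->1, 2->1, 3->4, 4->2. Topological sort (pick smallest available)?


Kahn's algorithm, process smallest node first
Order: [0, 3, 4, 2, 1]


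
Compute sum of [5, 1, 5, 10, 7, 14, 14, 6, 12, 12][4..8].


Prefix sums: [0, 5, 6, 11, 21, 28, 42, 56, 62, 74, 86]
Sum[4..8] = prefix[9] - prefix[4] = 74 - 21 = 53


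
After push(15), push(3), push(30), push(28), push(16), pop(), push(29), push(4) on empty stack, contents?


push(15) -> [15]
push(3) -> [15, 3]
push(30) -> [15, 3, 30]
push(28) -> [15, 3, 30, 28]
push(16) -> [15, 3, 30, 28, 16]
pop() returns 16 -> [15, 3, 30, 28]
push(29) -> [15, 3, 30, 28, 29]
push(4) -> [15, 3, 30, 28, 29, 4]
Final stack (bottom to top): [15, 3, 30, 28, 29, 4]


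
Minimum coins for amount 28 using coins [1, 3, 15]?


dp[0]=0; dp[i]=1+min(dp[i-c] for c in coins)
...dp[23]=5, dp[24]=4, dp[25]=5, dp[26]=6, dp[27]=5, dp[28]=6
Minimum coins for 28 = 6


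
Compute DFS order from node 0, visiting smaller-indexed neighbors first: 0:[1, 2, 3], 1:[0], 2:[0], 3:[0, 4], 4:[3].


DFS stack-based: start with [0]
Visit order: [0, 1, 2, 3, 4]


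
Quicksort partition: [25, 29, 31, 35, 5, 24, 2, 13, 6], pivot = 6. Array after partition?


Elements <= 6 go left of pivot.
Result: [5, 2, 6, 35, 25, 24, 29, 13, 31], pivot at index 2


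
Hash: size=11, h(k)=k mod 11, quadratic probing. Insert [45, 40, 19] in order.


Insertions: 45->slot 1; 40->slot 7; 19->slot 8
Table: [None, 45, None, None, None, None, None, 40, 19, None, None]


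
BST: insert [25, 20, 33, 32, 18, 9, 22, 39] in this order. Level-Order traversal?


Root = 25; build tree by BST insertion.
Level-Order traversal: [25, 20, 33, 18, 22, 32, 39, 9]


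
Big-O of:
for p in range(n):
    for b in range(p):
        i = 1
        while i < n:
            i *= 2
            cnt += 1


Per nesting level: O(n) * O(n) [triangular over p] * O(log n) = O(n^2 log n)
Complexity: O(n^2 log n)


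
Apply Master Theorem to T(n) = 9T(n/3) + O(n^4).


a=9, b=3, c=4. log_3(9)=2 < c=4. Case 3: O(n^c) = O(n^4)
Complexity: O(n^4)


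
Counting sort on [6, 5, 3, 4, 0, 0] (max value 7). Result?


Count array: [2, 0, 0, 1, 1, 1, 1, 0]
Reconstruct: [0, 0, 3, 4, 5, 6]


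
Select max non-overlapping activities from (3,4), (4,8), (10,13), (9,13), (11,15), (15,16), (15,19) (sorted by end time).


Greedy: pick earliest-ending, then skip overlaps.
Selected (4 activities): [(3, 4), (4, 8), (10, 13), (15, 16)]


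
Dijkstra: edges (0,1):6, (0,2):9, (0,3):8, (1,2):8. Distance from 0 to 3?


Dijkstra from 0:
Distances: {0: 0, 1: 6, 2: 9, 3: 8}
Shortest distance to 3 = 8, path = [0, 3]


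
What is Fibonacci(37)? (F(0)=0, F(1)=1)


F(n)=F(n-1)+F(n-2)
...F(35)=9227465, F(36)=14930352, F(37)=24157817


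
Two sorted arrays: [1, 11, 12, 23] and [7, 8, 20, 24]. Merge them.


Compare heads, take smaller each step.
Merged: [1, 7, 8, 11, 12, 20, 23, 24]


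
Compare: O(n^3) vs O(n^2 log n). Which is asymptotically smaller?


n^2 log n grows slower than cubic
O(n^2 log n) is asymptotically smaller; O(n^3) grows faster


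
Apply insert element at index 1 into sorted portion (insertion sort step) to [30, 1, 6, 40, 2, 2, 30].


After one pass: [1, 30, 6, 40, 2, 2, 30]


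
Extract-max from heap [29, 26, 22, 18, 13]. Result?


Max = 29
Replace root with last, heapify down
Resulting heap: [26, 18, 22, 13]


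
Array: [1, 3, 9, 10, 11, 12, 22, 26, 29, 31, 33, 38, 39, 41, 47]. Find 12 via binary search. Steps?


Search for 12:
[0,14] mid=7 arr[7]=26
[0,6] mid=3 arr[3]=10
[4,6] mid=5 arr[5]=12
Total: 3 comparisons


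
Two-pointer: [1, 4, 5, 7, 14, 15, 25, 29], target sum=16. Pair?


Two pointers: lo=0, hi=7
Found pair: (1, 15) summing to 16


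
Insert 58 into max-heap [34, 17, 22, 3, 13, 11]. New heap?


Append 58: [34, 17, 22, 3, 13, 11, 58]
Bubble up: swap idx 6(58) with idx 2(22); swap idx 2(58) with idx 0(34)
Result: [58, 17, 34, 3, 13, 11, 22]


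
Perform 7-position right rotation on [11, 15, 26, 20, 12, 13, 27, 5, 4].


Right rotate by 7: [26, 20, 12, 13, 27, 5, 4, 11, 15]


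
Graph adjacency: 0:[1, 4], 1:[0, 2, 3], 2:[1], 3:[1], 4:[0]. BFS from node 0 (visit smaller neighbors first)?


BFS queue: start with [0]
Visit order: [0, 1, 4, 2, 3]


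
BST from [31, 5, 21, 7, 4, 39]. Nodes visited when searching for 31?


BST root = 31
Search for 31: compare at each node
Path: [31]


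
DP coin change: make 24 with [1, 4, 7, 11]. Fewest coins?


dp[0]=0; dp[i]=1+min(dp[i-c] for c in coins)
...dp[19]=3, dp[20]=4, dp[21]=3, dp[22]=2, dp[23]=3, dp[24]=4
Minimum coins for 24 = 4


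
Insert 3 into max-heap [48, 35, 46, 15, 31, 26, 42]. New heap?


Append 3: [48, 35, 46, 15, 31, 26, 42, 3]
Bubble up: no swaps needed
Result: [48, 35, 46, 15, 31, 26, 42, 3]


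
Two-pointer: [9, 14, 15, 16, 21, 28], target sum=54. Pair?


Two pointers: lo=0, hi=5
No pair sums to 54


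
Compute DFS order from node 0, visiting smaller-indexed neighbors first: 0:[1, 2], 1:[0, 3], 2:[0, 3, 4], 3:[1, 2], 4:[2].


DFS stack-based: start with [0]
Visit order: [0, 1, 3, 2, 4]


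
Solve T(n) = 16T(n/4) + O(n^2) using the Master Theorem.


a=16, b=4, c=2. log_4(16)=2 = c=2. Case 2: O(n^c log n) = O(n^2 log n)
Complexity: O(n^2 log n)


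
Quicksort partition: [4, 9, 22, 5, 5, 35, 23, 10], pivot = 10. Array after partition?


Elements <= 10 go left of pivot.
Result: [4, 9, 5, 5, 10, 35, 23, 22], pivot at index 4


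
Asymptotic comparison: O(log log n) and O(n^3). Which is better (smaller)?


double-logarithmic grows slower than cubic
O(log log n) is asymptotically smaller; O(n^3) grows faster


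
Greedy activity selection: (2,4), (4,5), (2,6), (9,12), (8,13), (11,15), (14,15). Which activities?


Greedy: pick earliest-ending, then skip overlaps.
Selected (4 activities): [(2, 4), (4, 5), (9, 12), (14, 15)]


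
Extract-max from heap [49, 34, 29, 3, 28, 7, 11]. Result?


Max = 49
Replace root with last, heapify down
Resulting heap: [34, 28, 29, 3, 11, 7]


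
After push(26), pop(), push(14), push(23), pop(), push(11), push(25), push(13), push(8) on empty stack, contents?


push(26) -> [26]
pop() returns 26 -> []
push(14) -> [14]
push(23) -> [14, 23]
pop() returns 23 -> [14]
push(11) -> [14, 11]
push(25) -> [14, 11, 25]
push(13) -> [14, 11, 25, 13]
push(8) -> [14, 11, 25, 13, 8]
Final stack (bottom to top): [14, 11, 25, 13, 8]


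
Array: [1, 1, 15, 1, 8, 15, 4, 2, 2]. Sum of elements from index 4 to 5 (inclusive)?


Prefix sums: [0, 1, 2, 17, 18, 26, 41, 45, 47, 49]
Sum[4..5] = prefix[6] - prefix[4] = 41 - 18 = 23


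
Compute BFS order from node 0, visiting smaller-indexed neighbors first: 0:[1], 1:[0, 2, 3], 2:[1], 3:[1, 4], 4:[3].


BFS queue: start with [0]
Visit order: [0, 1, 2, 3, 4]


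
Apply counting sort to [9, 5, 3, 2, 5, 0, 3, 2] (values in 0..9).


Count array: [1, 0, 2, 2, 0, 2, 0, 0, 0, 1]
Reconstruct: [0, 2, 2, 3, 3, 5, 5, 9]


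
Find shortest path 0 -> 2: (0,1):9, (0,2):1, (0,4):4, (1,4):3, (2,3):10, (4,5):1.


Dijkstra from 0:
Distances: {0: 0, 1: 7, 2: 1, 3: 11, 4: 4, 5: 5}
Shortest distance to 2 = 1, path = [0, 2]


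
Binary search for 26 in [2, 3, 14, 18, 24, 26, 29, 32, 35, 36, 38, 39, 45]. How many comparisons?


Search for 26:
[0,12] mid=6 arr[6]=29
[0,5] mid=2 arr[2]=14
[3,5] mid=4 arr[4]=24
[5,5] mid=5 arr[5]=26
Total: 4 comparisons


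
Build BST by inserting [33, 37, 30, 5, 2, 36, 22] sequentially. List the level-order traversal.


Root = 33; build tree by BST insertion.
Level-Order traversal: [33, 30, 37, 5, 36, 2, 22]


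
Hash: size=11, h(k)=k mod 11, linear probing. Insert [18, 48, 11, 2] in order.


Insertions: 18->slot 7; 48->slot 4; 11->slot 0; 2->slot 2
Table: [11, None, 2, None, 48, None, None, 18, None, None, None]


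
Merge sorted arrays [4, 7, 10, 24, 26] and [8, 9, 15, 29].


Compare heads, take smaller each step.
Merged: [4, 7, 8, 9, 10, 15, 24, 26, 29]


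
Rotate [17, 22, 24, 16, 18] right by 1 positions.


Right rotate by 1: [18, 17, 22, 24, 16]


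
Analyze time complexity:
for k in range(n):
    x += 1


Per nesting level: O(n) = O(n)
Complexity: O(n)


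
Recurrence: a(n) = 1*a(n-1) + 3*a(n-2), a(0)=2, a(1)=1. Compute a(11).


Build bottom-up:
...a(9)=1810, a(10)=4207, a(11)=1*4207+3*1810=9637


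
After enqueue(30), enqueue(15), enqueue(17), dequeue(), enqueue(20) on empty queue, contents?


enqueue(30) -> [30]
enqueue(15) -> [30, 15]
enqueue(17) -> [30, 15, 17]
dequeue() returns 30 -> [15, 17]
enqueue(20) -> [15, 17, 20]
Final queue (front to back): [15, 17, 20]


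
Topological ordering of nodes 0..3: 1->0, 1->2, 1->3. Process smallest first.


Kahn's algorithm, process smallest node first
Order: [1, 0, 2, 3]


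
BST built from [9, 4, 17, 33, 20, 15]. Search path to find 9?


BST root = 9
Search for 9: compare at each node
Path: [9]


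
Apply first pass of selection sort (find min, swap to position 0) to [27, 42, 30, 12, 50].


After one pass: [12, 42, 30, 27, 50]


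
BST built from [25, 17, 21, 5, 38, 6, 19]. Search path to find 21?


BST root = 25
Search for 21: compare at each node
Path: [25, 17, 21]


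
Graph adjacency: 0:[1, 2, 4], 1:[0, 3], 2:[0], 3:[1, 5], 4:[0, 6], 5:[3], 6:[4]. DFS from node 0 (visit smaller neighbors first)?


DFS stack-based: start with [0]
Visit order: [0, 1, 3, 5, 2, 4, 6]


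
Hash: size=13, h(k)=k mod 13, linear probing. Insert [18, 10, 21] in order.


Insertions: 18->slot 5; 10->slot 10; 21->slot 8
Table: [None, None, None, None, None, 18, None, None, 21, None, 10, None, None]


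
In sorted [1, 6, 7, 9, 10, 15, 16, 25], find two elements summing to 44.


Two pointers: lo=0, hi=7
No pair sums to 44


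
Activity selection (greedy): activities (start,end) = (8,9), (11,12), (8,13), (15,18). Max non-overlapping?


Greedy: pick earliest-ending, then skip overlaps.
Selected (3 activities): [(8, 9), (11, 12), (15, 18)]


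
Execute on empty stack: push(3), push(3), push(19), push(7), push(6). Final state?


push(3) -> [3]
push(3) -> [3, 3]
push(19) -> [3, 3, 19]
push(7) -> [3, 3, 19, 7]
push(6) -> [3, 3, 19, 7, 6]
Final stack (bottom to top): [3, 3, 19, 7, 6]


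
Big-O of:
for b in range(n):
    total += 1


Per nesting level: O(n) = O(n)
Complexity: O(n)


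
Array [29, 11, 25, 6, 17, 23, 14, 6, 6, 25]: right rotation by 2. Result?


Right rotate by 2: [6, 25, 29, 11, 25, 6, 17, 23, 14, 6]


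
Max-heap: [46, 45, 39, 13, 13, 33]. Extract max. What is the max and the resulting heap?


Max = 46
Replace root with last, heapify down
Resulting heap: [45, 33, 39, 13, 13]
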